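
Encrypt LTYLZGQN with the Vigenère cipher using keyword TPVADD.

EITLCJJC

Repeat the key across the message: TPVADDTP
L(11)+T(19): 30≡4 → E
T(19)+P(15): 34≡8 → I
Y(24)+V(21): 45≡19 → T
L(11)+A(0): 11 → L
Z(25)+D(3): 28≡2 → C
G(6)+D(3): 9 → J
Q(16)+T(19): 35≡9 → J
N(13)+P(15): 28≡2 → C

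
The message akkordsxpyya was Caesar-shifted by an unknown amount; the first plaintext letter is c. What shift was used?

24

From the crib: a(0)−c(2)=-2≡24, so the shift is 24.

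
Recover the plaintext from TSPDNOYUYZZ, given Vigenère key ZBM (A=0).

Repeat the key across the ciphertext: ZBMZBMZBMZB
T(19)−Z(25): -6≡20 → U
S(18)−B(1): 17 → R
P(15)−M(12): 3 → D
D(3)−Z(25): -22≡4 → E
N(13)−B(1): 12 → M
O(14)−M(12): 2 → C
Y(24)−Z(25): -1≡25 → Z
U(20)−B(1): 19 → T
Y(24)−M(12): 12 → M
Z(25)−Z(25): 0 → A
Z(25)−B(1): 24 → Y

URDEMCZTMAY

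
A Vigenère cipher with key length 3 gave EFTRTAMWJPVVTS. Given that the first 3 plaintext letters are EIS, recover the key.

Subtract each crib letter from the matching ciphertext letter (mod 26):
E(4)−E(4)=0 → A
F(5)−I(8)=-3≡23 → X
T(19)−S(18)=1 → B

AXB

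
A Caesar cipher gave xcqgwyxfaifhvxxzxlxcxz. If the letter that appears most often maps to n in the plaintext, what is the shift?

The most frequent ciphertext letter is x (appears 7 times).
x is position 23; n is position 13.
Shift = 10.

10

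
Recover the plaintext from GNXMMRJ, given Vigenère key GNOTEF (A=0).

Repeat the key across the ciphertext: GNOTEFG
G(6)−G(6): 0 → A
N(13)−N(13): 0 → A
X(23)−O(14): 9 → J
M(12)−T(19): -7≡19 → T
M(12)−E(4): 8 → I
R(17)−F(5): 12 → M
J(9)−G(6): 3 → D

AAJTIMD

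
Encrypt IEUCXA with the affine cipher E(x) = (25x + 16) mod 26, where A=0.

IMWOTQ

I(8): 25·8+16=216≡8 → I
E(4): 25·4+16=116≡12 → M
U(20): 25·20+16=516≡22 → W
C(2): 25·2+16=66≡14 → O
X(23): 25·23+16=591≡19 → T
A(0): 25·0+16=16 → Q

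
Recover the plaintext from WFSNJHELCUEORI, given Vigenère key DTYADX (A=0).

Repeat the key across the ciphertext: DTYADXDTYADXDT
W(22)−D(3): 19 → T
F(5)−T(19): -14≡12 → M
S(18)−Y(24): -6≡20 → U
N(13)−A(0): 13 → N
J(9)−D(3): 6 → G
H(7)−X(23): -16≡10 → K
E(4)−D(3): 1 → B
L(11)−T(19): -8≡18 → S
C(2)−Y(24): -22≡4 → E
U(20)−A(0): 20 → U
E(4)−D(3): 1 → B
O(14)−X(23): -9≡17 → R
R(17)−D(3): 14 → O
I(8)−T(19): -11≡15 → P

TMUNGKBSEUBROP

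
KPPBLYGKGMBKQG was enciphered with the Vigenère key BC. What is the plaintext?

JNOZKWFIFKAIPE

Repeat the key across the ciphertext: BCBCBCBCBCBCBC
K(10)−B(1): 9 → J
P(15)−C(2): 13 → N
P(15)−B(1): 14 → O
B(1)−C(2): -1≡25 → Z
L(11)−B(1): 10 → K
Y(24)−C(2): 22 → W
G(6)−B(1): 5 → F
K(10)−C(2): 8 → I
G(6)−B(1): 5 → F
M(12)−C(2): 10 → K
B(1)−B(1): 0 → A
K(10)−C(2): 8 → I
Q(16)−B(1): 15 → P
G(6)−C(2): 4 → E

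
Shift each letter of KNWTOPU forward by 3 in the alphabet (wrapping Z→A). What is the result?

K(10): 10+3=13 → N
N(13): 13+3=16 → Q
W(22): 22+3=25 → Z
T(19): 19+3=22 → W
O(14): 14+3=17 → R
P(15): 15+3=18 → S
U(20): 20+3=23 → X

NQZWRSX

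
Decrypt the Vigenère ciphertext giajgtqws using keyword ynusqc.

ivgrqrsjy

Repeat the key across the ciphertext: ynusqcynu
g(6)−y(24): -18≡8 → i
i(8)−n(13): -5≡21 → v
a(0)−u(20): -20≡6 → g
j(9)−s(18): -9≡17 → r
g(6)−q(16): -10≡16 → q
t(19)−c(2): 17 → r
q(16)−y(24): -8≡18 → s
w(22)−n(13): 9 → j
s(18)−u(20): -2≡24 → y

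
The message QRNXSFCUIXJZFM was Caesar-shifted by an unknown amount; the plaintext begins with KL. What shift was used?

From the crib: Q(16)−K(10)=6, so the shift is 6.

6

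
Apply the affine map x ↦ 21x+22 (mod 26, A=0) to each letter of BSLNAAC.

B(1): 21·1+22=43≡17 → R
S(18): 21·18+22=400≡10 → K
L(11): 21·11+22=253≡19 → T
N(13): 21·13+22=295≡9 → J
A(0): 21·0+22=22 → W
A(0): 21·0+22=22 → W
C(2): 21·2+22=64≡12 → M

RKTJWWM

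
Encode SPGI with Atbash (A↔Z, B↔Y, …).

HKTR

S(18) → H(7)
P(15) → K(10)
G(6) → T(19)
I(8) → R(17)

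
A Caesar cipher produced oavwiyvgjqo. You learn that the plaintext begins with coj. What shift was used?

From the crib: o(14)−c(2)=12, so the shift is 12.

12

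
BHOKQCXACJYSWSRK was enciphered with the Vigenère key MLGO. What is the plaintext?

Repeat the key across the ciphertext: MLGOMLGOMLGOMLGO
B(1)−M(12): -11≡15 → P
H(7)−L(11): -4≡22 → W
O(14)−G(6): 8 → I
K(10)−O(14): -4≡22 → W
Q(16)−M(12): 4 → E
C(2)−L(11): -9≡17 → R
X(23)−G(6): 17 → R
A(0)−O(14): -14≡12 → M
C(2)−M(12): -10≡16 → Q
J(9)−L(11): -2≡24 → Y
Y(24)−G(6): 18 → S
S(18)−O(14): 4 → E
W(22)−M(12): 10 → K
S(18)−L(11): 7 → H
R(17)−G(6): 11 → L
K(10)−O(14): -4≡22 → W

PWIWERRMQYSEKHLW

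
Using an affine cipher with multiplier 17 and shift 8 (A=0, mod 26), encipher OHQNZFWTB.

O(14): 17·14+8=246≡12 → M
H(7): 17·7+8=127≡23 → X
Q(16): 17·16+8=280≡20 → U
N(13): 17·13+8=229≡21 → V
Z(25): 17·25+8=433≡17 → R
F(5): 17·5+8=93≡15 → P
W(22): 17·22+8=382≡18 → S
T(19): 17·19+8=331≡19 → T
B(1): 17·1+8=25 → Z

MXUVRPSTZ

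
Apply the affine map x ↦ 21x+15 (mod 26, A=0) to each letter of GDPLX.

G(6): 21·6+15=141≡11 → L
D(3): 21·3+15=78≡0 → A
P(15): 21·15+15=330≡18 → S
L(11): 21·11+15=246≡12 → M
X(23): 21·23+15=498≡4 → E

LASME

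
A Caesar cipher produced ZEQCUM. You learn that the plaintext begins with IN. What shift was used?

17

From the crib: Z(25)−I(8)=17, so the shift is 17.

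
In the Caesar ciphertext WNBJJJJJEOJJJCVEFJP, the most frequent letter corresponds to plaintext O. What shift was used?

21

The most frequent ciphertext letter is J (appears 9 times).
J is position 9; O is position 14.
Shift = -5≡21.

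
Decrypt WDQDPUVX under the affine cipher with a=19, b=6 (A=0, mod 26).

The inverse of 19 mod 26 is 11, since 19·11=209≡1. Apply D(y)=11·(y−6) mod 26:
W(22): 11·(22−6)=176≡20 → U
D(3): 11·(3−6)=-33≡19 → T
Q(16): 11·(16−6)=110≡6 → G
D(3): 11·(3−6)=-33≡19 → T
P(15): 11·(15−6)=99≡21 → V
U(20): 11·(20−6)=154≡24 → Y
V(21): 11·(21−6)=165≡9 → J
X(23): 11·(23−6)=187≡5 → F

UTGTVYJF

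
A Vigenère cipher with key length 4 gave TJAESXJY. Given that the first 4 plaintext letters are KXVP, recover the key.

JMFP

Subtract each crib letter from the matching ciphertext letter (mod 26):
T(19)−K(10)=9 → J
J(9)−X(23)=-14≡12 → M
A(0)−V(21)=-21≡5 → F
E(4)−P(15)=-11≡15 → P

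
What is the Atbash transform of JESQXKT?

QVHJCPG

J(9) → Q(16)
E(4) → V(21)
S(18) → H(7)
Q(16) → J(9)
X(23) → C(2)
K(10) → P(15)
T(19) → G(6)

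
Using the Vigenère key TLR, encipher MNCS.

FYTL

Repeat the key across the message: TLRT
M(12)+T(19): 31≡5 → F
N(13)+L(11): 24 → Y
C(2)+R(17): 19 → T
S(18)+T(19): 37≡11 → L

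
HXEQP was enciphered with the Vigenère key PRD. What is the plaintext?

Repeat the key across the ciphertext: PRDPR
H(7)−P(15): -8≡18 → S
X(23)−R(17): 6 → G
E(4)−D(3): 1 → B
Q(16)−P(15): 1 → B
P(15)−R(17): -2≡24 → Y

SGBBY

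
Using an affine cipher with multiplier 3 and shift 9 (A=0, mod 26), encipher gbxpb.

g(6): 3·6+9=27≡1 → b
b(1): 3·1+9=12 → m
x(23): 3·23+9=78≡0 → a
p(15): 3·15+9=54≡2 → c
b(1): 3·1+9=12 → m

bmacm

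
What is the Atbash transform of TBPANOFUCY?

GYKZMLUFXB

T(19) → G(6)
B(1) → Y(24)
P(15) → K(10)
A(0) → Z(25)
N(13) → M(12)
O(14) → L(11)
F(5) → U(20)
U(20) → F(5)
C(2) → X(23)
Y(24) → B(1)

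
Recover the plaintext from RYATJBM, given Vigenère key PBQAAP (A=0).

CXKTJMX

Repeat the key across the ciphertext: PBQAAPP
R(17)−P(15): 2 → C
Y(24)−B(1): 23 → X
A(0)−Q(16): -16≡10 → K
T(19)−A(0): 19 → T
J(9)−A(0): 9 → J
B(1)−P(15): -14≡12 → M
M(12)−P(15): -3≡23 → X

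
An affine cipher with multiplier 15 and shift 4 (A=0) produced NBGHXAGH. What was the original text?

The inverse of 15 mod 26 is 7, since 15·7=105≡1. Apply D(y)=7·(y−4) mod 26:
N(13): 7·(13−4)=63≡11 → L
B(1): 7·(1−4)=-21≡5 → F
G(6): 7·(6−4)=14 → O
H(7): 7·(7−4)=21 → V
X(23): 7·(23−4)=133≡3 → D
A(0): 7·(0−4)=-28≡24 → Y
G(6): 7·(6−4)=14 → O
H(7): 7·(7−4)=21 → V

LFOVDYOV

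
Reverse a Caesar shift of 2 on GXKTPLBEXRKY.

EVIRNJZCVPIW

G(6): 6−2=4 → E
X(23): 23−2=21 → V
K(10): 10−2=8 → I
T(19): 19−2=17 → R
P(15): 15−2=13 → N
L(11): 11−2=9 → J
B(1): 1−2=-1≡25 → Z
E(4): 4−2=2 → C
X(23): 23−2=21 → V
R(17): 17−2=15 → P
K(10): 10−2=8 → I
Y(24): 24−2=22 → W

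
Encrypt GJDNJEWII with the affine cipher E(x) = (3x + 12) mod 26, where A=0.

ENVZNYAKK

G(6): 3·6+12=30≡4 → E
J(9): 3·9+12=39≡13 → N
D(3): 3·3+12=21 → V
N(13): 3·13+12=51≡25 → Z
J(9): 3·9+12=39≡13 → N
E(4): 3·4+12=24 → Y
W(22): 3·22+12=78≡0 → A
I(8): 3·8+12=36≡10 → K
I(8): 3·8+12=36≡10 → K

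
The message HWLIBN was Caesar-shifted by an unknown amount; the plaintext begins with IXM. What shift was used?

From the crib: H(7)−I(8)=-1≡25, so the shift is 25.

25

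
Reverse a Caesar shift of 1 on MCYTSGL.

M(12): 12−1=11 → L
C(2): 2−1=1 → B
Y(24): 24−1=23 → X
T(19): 19−1=18 → S
S(18): 18−1=17 → R
G(6): 6−1=5 → F
L(11): 11−1=10 → K

LBXSRFK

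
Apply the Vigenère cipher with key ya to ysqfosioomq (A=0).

Repeat the key across the message: yayayayayay
y(24)+y(24): 48≡22 → w
s(18)+a(0): 18 → s
q(16)+y(24): 40≡14 → o
f(5)+a(0): 5 → f
o(14)+y(24): 38≡12 → m
s(18)+a(0): 18 → s
i(8)+y(24): 32≡6 → g
o(14)+a(0): 14 → o
o(14)+y(24): 38≡12 → m
m(12)+a(0): 12 → m
q(16)+y(24): 40≡14 → o

wsofmsgommo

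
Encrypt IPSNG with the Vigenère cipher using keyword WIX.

EXPJO

Repeat the key across the message: WIXWI
I(8)+W(22): 30≡4 → E
P(15)+I(8): 23 → X
S(18)+X(23): 41≡15 → P
N(13)+W(22): 35≡9 → J
G(6)+I(8): 14 → O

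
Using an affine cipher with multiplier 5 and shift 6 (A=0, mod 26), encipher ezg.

e(4): 5·4+6=26≡0 → a
z(25): 5·25+6=131≡1 → b
g(6): 5·6+6=36≡10 → k

abk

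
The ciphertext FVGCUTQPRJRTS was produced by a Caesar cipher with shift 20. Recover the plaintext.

LBMIAZWVXPXZY

F(5): 5−20=-15≡11 → L
V(21): 21−20=1 → B
G(6): 6−20=-14≡12 → M
C(2): 2−20=-18≡8 → I
U(20): 20−20=0 → A
T(19): 19−20=-1≡25 → Z
Q(16): 16−20=-4≡22 → W
P(15): 15−20=-5≡21 → V
R(17): 17−20=-3≡23 → X
J(9): 9−20=-11≡15 → P
R(17): 17−20=-3≡23 → X
T(19): 19−20=-1≡25 → Z
S(18): 18−20=-2≡24 → Y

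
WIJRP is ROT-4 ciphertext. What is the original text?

SEFNL

W(22): 22−4=18 → S
I(8): 8−4=4 → E
J(9): 9−4=5 → F
R(17): 17−4=13 → N
P(15): 15−4=11 → L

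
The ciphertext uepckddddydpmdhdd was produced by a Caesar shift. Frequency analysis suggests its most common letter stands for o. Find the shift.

15

The most frequent ciphertext letter is d (appears 8 times).
d is position 3; o is position 14.
Shift = -11≡15.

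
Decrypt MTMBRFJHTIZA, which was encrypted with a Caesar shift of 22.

M(12): 12−22=-10≡16 → Q
T(19): 19−22=-3≡23 → X
M(12): 12−22=-10≡16 → Q
B(1): 1−22=-21≡5 → F
R(17): 17−22=-5≡21 → V
F(5): 5−22=-17≡9 → J
J(9): 9−22=-13≡13 → N
H(7): 7−22=-15≡11 → L
T(19): 19−22=-3≡23 → X
I(8): 8−22=-14≡12 → M
Z(25): 25−22=3 → D
A(0): 0−22=-22≡4 → E

QXQFVJNLXMDE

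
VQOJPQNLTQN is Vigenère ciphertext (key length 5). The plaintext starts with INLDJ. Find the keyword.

NDDGG

Subtract each crib letter from the matching ciphertext letter (mod 26):
V(21)−I(8)=13 → N
Q(16)−N(13)=3 → D
O(14)−L(11)=3 → D
J(9)−D(3)=6 → G
P(15)−J(9)=6 → G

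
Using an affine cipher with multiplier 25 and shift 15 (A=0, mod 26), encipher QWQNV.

Q(16): 25·16+15=415≡25 → Z
W(22): 25·22+15=565≡19 → T
Q(16): 25·16+15=415≡25 → Z
N(13): 25·13+15=340≡2 → C
V(21): 25·21+15=540≡20 → U

ZTZCU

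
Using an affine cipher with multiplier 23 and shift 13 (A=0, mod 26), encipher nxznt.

awqai

n(13): 23·13+13=312≡0 → a
x(23): 23·23+13=542≡22 → w
z(25): 23·25+13=588≡16 → q
n(13): 23·13+13=312≡0 → a
t(19): 23·19+13=450≡8 → i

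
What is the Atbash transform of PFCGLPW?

KUXTOKD

P(15) → K(10)
F(5) → U(20)
C(2) → X(23)
G(6) → T(19)
L(11) → O(14)
P(15) → K(10)
W(22) → D(3)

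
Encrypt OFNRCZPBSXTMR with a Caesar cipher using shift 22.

KBJNYVLXOTPIN

O(14): 14+22=36≡10 → K
F(5): 5+22=27≡1 → B
N(13): 13+22=35≡9 → J
R(17): 17+22=39≡13 → N
C(2): 2+22=24 → Y
Z(25): 25+22=47≡21 → V
P(15): 15+22=37≡11 → L
B(1): 1+22=23 → X
S(18): 18+22=40≡14 → O
X(23): 23+22=45≡19 → T
T(19): 19+22=41≡15 → P
M(12): 12+22=34≡8 → I
R(17): 17+22=39≡13 → N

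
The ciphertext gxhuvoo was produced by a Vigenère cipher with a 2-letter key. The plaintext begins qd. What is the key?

qu

Subtract each crib letter from the matching ciphertext letter (mod 26):
g(6)−q(16)=-10≡16 → q
x(23)−d(3)=20 → u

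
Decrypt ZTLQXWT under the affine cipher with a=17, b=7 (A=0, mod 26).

YQOZEHQ

The inverse of 17 mod 26 is 23, since 17·23=391≡1. Apply D(y)=23·(y−7) mod 26:
Z(25): 23·(25−7)=414≡24 → Y
T(19): 23·(19−7)=276≡16 → Q
L(11): 23·(11−7)=92≡14 → O
Q(16): 23·(16−7)=207≡25 → Z
X(23): 23·(23−7)=368≡4 → E
W(22): 23·(22−7)=345≡7 → H
T(19): 23·(19−7)=276≡16 → Q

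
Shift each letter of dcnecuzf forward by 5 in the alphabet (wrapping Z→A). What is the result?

d(3): 3+5=8 → i
c(2): 2+5=7 → h
n(13): 13+5=18 → s
e(4): 4+5=9 → j
c(2): 2+5=7 → h
u(20): 20+5=25 → z
z(25): 25+5=30≡4 → e
f(5): 5+5=10 → k

ihsjhzek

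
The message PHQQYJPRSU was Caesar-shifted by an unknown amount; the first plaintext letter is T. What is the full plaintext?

TLUUCNTVWY

From the crib: P(15)−T(19)=-4≡22, so the shift is 22.
Subtract 22 from each ciphertext letter:
P(15): 15−22=-7≡19 → T
H(7): 7−22=-15≡11 → L
Q(16): 16−22=-6≡20 → U
Q(16): 16−22=-6≡20 → U
Y(24): 24−22=2 → C
J(9): 9−22=-13≡13 → N
P(15): 15−22=-7≡19 → T
R(17): 17−22=-5≡21 → V
S(18): 18−22=-4≡22 → W
U(20): 20−22=-2≡24 → Y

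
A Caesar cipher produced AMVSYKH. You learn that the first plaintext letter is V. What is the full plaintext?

From the crib: A(0)−V(21)=-21≡5, so the shift is 5.
Subtract 5 from each ciphertext letter:
A(0): 0−5=-5≡21 → V
M(12): 12−5=7 → H
V(21): 21−5=16 → Q
S(18): 18−5=13 → N
Y(24): 24−5=19 → T
K(10): 10−5=5 → F
H(7): 7−5=2 → C

VHQNTFC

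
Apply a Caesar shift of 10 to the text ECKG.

OMUQ

E(4): 4+10=14 → O
C(2): 2+10=12 → M
K(10): 10+10=20 → U
G(6): 6+10=16 → Q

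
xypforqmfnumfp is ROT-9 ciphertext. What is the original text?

x(23): 23−9=14 → o
y(24): 24−9=15 → p
p(15): 15−9=6 → g
f(5): 5−9=-4≡22 → w
o(14): 14−9=5 → f
r(17): 17−9=8 → i
q(16): 16−9=7 → h
m(12): 12−9=3 → d
f(5): 5−9=-4≡22 → w
n(13): 13−9=4 → e
u(20): 20−9=11 → l
m(12): 12−9=3 → d
f(5): 5−9=-4≡22 → w
p(15): 15−9=6 → g

opgwfihdweldwg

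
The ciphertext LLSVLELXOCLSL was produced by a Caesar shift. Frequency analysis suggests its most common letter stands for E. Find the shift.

The most frequent ciphertext letter is L (appears 6 times).
L is position 11; E is position 4.
Shift = 7.

7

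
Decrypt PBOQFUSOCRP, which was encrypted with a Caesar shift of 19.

WIVXMBZVJYW

P(15): 15−19=-4≡22 → W
B(1): 1−19=-18≡8 → I
O(14): 14−19=-5≡21 → V
Q(16): 16−19=-3≡23 → X
F(5): 5−19=-14≡12 → M
U(20): 20−19=1 → B
S(18): 18−19=-1≡25 → Z
O(14): 14−19=-5≡21 → V
C(2): 2−19=-17≡9 → J
R(17): 17−19=-2≡24 → Y
P(15): 15−19=-4≡22 → W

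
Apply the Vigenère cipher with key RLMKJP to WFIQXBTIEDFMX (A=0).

Repeat the key across the message: RLMKJPRLMKJPR
W(22)+R(17): 39≡13 → N
F(5)+L(11): 16 → Q
I(8)+M(12): 20 → U
Q(16)+K(10): 26≡0 → A
X(23)+J(9): 32≡6 → G
B(1)+P(15): 16 → Q
T(19)+R(17): 36≡10 → K
I(8)+L(11): 19 → T
E(4)+M(12): 16 → Q
D(3)+K(10): 13 → N
F(5)+J(9): 14 → O
M(12)+P(15): 27≡1 → B
X(23)+R(17): 40≡14 → O

NQUAGQKTQNOBO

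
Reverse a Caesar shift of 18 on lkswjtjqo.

tsaerbryw

l(11): 11−18=-7≡19 → t
k(10): 10−18=-8≡18 → s
s(18): 18−18=0 → a
w(22): 22−18=4 → e
j(9): 9−18=-9≡17 → r
t(19): 19−18=1 → b
j(9): 9−18=-9≡17 → r
q(16): 16−18=-2≡24 → y
o(14): 14−18=-4≡22 → w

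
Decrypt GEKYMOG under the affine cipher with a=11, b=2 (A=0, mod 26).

The inverse of 11 mod 26 is 19, since 11·19=209≡1. Apply D(y)=19·(y−2) mod 26:
G(6): 19·(6−2)=76≡24 → Y
E(4): 19·(4−2)=38≡12 → M
K(10): 19·(10−2)=152≡22 → W
Y(24): 19·(24−2)=418≡2 → C
M(12): 19·(12−2)=190≡8 → I
O(14): 19·(14−2)=228≡20 → U
G(6): 19·(6−2)=76≡24 → Y

YMWCIUY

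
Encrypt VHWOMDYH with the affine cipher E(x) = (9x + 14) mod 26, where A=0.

VZEKSPWZ

V(21): 9·21+14=203≡21 → V
H(7): 9·7+14=77≡25 → Z
W(22): 9·22+14=212≡4 → E
O(14): 9·14+14=140≡10 → K
M(12): 9·12+14=122≡18 → S
D(3): 9·3+14=41≡15 → P
Y(24): 9·24+14=230≡22 → W
H(7): 9·7+14=77≡25 → Z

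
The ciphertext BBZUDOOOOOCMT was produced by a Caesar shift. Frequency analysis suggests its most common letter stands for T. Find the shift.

The most frequent ciphertext letter is O (appears 5 times).
O is position 14; T is position 19.
Shift = -5≡21.

21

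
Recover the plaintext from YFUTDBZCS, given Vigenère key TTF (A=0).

Repeat the key across the ciphertext: TTFTTFTTF
Y(24)−T(19): 5 → F
F(5)−T(19): -14≡12 → M
U(20)−F(5): 15 → P
T(19)−T(19): 0 → A
D(3)−T(19): -16≡10 → K
B(1)−F(5): -4≡22 → W
Z(25)−T(19): 6 → G
C(2)−T(19): -17≡9 → J
S(18)−F(5): 13 → N

FMPAKWGJN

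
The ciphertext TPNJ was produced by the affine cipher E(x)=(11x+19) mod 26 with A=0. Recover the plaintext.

The inverse of 11 mod 26 is 19, since 11·19=209≡1. Apply D(y)=19·(y−19) mod 26:
T(19): 19·(19−19)=0 → A
P(15): 19·(15−19)=-76≡2 → C
N(13): 19·(13−19)=-114≡16 → Q
J(9): 19·(9−19)=-190≡18 → S

ACQS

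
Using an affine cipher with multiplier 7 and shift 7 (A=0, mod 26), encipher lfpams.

gqihnd

l(11): 7·11+7=84≡6 → g
f(5): 7·5+7=42≡16 → q
p(15): 7·15+7=112≡8 → i
a(0): 7·0+7=7 → h
m(12): 7·12+7=91≡13 → n
s(18): 7·18+7=133≡3 → d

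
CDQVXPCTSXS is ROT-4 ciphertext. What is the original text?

C(2): 2−4=-2≡24 → Y
D(3): 3−4=-1≡25 → Z
Q(16): 16−4=12 → M
V(21): 21−4=17 → R
X(23): 23−4=19 → T
P(15): 15−4=11 → L
C(2): 2−4=-2≡24 → Y
T(19): 19−4=15 → P
S(18): 18−4=14 → O
X(23): 23−4=19 → T
S(18): 18−4=14 → O

YZMRTLYPOTO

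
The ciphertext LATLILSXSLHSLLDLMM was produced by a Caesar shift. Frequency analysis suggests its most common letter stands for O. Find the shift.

The most frequent ciphertext letter is L (appears 7 times).
L is position 11; O is position 14.
Shift = -3≡23.

23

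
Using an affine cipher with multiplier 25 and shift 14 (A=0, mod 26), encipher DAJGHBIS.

D(3): 25·3+14=89≡11 → L
A(0): 25·0+14=14 → O
J(9): 25·9+14=239≡5 → F
G(6): 25·6+14=164≡8 → I
H(7): 25·7+14=189≡7 → H
B(1): 25·1+14=39≡13 → N
I(8): 25·8+14=214≡6 → G
S(18): 25·18+14=464≡22 → W

LOFIHNGW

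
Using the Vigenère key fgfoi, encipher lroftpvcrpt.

Repeat the key across the message: fgfoifgfoif
l(11)+f(5): 16 → q
r(17)+g(6): 23 → x
o(14)+f(5): 19 → t
f(5)+o(14): 19 → t
t(19)+i(8): 27≡1 → b
p(15)+f(5): 20 → u
v(21)+g(6): 27≡1 → b
c(2)+f(5): 7 → h
r(17)+o(14): 31≡5 → f
p(15)+i(8): 23 → x
t(19)+f(5): 24 → y

qxttbubhfxy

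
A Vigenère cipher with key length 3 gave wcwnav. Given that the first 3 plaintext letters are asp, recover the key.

wkh

Subtract each crib letter from the matching ciphertext letter (mod 26):
w(22)−a(0)=22 → w
c(2)−s(18)=-16≡10 → k
w(22)−p(15)=7 → h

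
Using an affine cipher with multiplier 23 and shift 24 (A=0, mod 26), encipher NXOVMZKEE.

LHINOBUMM

N(13): 23·13+24=323≡11 → L
X(23): 23·23+24=553≡7 → H
O(14): 23·14+24=346≡8 → I
V(21): 23·21+24=507≡13 → N
M(12): 23·12+24=300≡14 → O
Z(25): 23·25+24=599≡1 → B
K(10): 23·10+24=254≡20 → U
E(4): 23·4+24=116≡12 → M
E(4): 23·4+24=116≡12 → M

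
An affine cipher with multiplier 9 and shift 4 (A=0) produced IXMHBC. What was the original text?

The inverse of 9 mod 26 is 3, since 9·3=27≡1. Apply D(y)=3·(y−4) mod 26:
I(8): 3·(8−4)=12 → M
X(23): 3·(23−4)=57≡5 → F
M(12): 3·(12−4)=24 → Y
H(7): 3·(7−4)=9 → J
B(1): 3·(1−4)=-9≡17 → R
C(2): 3·(2−4)=-6≡20 → U

MFYJRU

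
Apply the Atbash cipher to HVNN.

SEMM

H(7) → S(18)
V(21) → E(4)
N(13) → M(12)
N(13) → M(12)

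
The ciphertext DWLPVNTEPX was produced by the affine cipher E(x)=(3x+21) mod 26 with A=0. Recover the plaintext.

UJOYAGIDYS

The inverse of 3 mod 26 is 9, since 3·9=27≡1. Apply D(y)=9·(y−21) mod 26:
D(3): 9·(3−21)=-162≡20 → U
W(22): 9·(22−21)=9 → J
L(11): 9·(11−21)=-90≡14 → O
P(15): 9·(15−21)=-54≡24 → Y
V(21): 9·(21−21)=0 → A
N(13): 9·(13−21)=-72≡6 → G
T(19): 9·(19−21)=-18≡8 → I
E(4): 9·(4−21)=-153≡3 → D
P(15): 9·(15−21)=-54≡24 → Y
X(23): 9·(23−21)=18 → S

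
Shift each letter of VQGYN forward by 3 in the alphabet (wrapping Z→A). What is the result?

YTJBQ

V(21): 21+3=24 → Y
Q(16): 16+3=19 → T
G(6): 6+3=9 → J
Y(24): 24+3=27≡1 → B
N(13): 13+3=16 → Q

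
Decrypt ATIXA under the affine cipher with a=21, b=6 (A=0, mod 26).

The inverse of 21 mod 26 is 5, since 21·5=105≡1. Apply D(y)=5·(y−6) mod 26:
A(0): 5·(0−6)=-30≡22 → W
T(19): 5·(19−6)=65≡13 → N
I(8): 5·(8−6)=10 → K
X(23): 5·(23−6)=85≡7 → H
A(0): 5·(0−6)=-30≡22 → W

WNKHW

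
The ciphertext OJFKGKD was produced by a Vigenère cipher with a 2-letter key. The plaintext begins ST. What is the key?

WQ

Subtract each crib letter from the matching ciphertext letter (mod 26):
O(14)−S(18)=-4≡22 → W
J(9)−T(19)=-10≡16 → Q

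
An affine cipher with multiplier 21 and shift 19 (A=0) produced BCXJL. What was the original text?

The inverse of 21 mod 26 is 5, since 21·5=105≡1. Apply D(y)=5·(y−19) mod 26:
B(1): 5·(1−19)=-90≡14 → O
C(2): 5·(2−19)=-85≡19 → T
X(23): 5·(23−19)=20 → U
J(9): 5·(9−19)=-50≡2 → C
L(11): 5·(11−19)=-40≡12 → M

OTUCM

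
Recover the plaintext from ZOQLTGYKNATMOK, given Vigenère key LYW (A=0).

Repeat the key across the ciphertext: LYWLYWLYWLYWLY
Z(25)−L(11): 14 → O
O(14)−Y(24): -10≡16 → Q
Q(16)−W(22): -6≡20 → U
L(11)−L(11): 0 → A
T(19)−Y(24): -5≡21 → V
G(6)−W(22): -16≡10 → K
Y(24)−L(11): 13 → N
K(10)−Y(24): -14≡12 → M
N(13)−W(22): -9≡17 → R
A(0)−L(11): -11≡15 → P
T(19)−Y(24): -5≡21 → V
M(12)−W(22): -10≡16 → Q
O(14)−L(11): 3 → D
K(10)−Y(24): -14≡12 → M

OQUAVKNMRPVQDM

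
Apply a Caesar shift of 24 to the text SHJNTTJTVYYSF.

S(18): 18+24=42≡16 → Q
H(7): 7+24=31≡5 → F
J(9): 9+24=33≡7 → H
N(13): 13+24=37≡11 → L
T(19): 19+24=43≡17 → R
T(19): 19+24=43≡17 → R
J(9): 9+24=33≡7 → H
T(19): 19+24=43≡17 → R
V(21): 21+24=45≡19 → T
Y(24): 24+24=48≡22 → W
Y(24): 24+24=48≡22 → W
S(18): 18+24=42≡16 → Q
F(5): 5+24=29≡3 → D

QFHLRRHRTWWQD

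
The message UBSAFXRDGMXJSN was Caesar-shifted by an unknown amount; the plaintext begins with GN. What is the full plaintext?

GNEMRJDPSYJVEZ

From the crib: U(20)−G(6)=14, so the shift is 14.
Subtract 14 from each ciphertext letter:
U(20): 20−14=6 → G
B(1): 1−14=-13≡13 → N
S(18): 18−14=4 → E
A(0): 0−14=-14≡12 → M
F(5): 5−14=-9≡17 → R
X(23): 23−14=9 → J
R(17): 17−14=3 → D
D(3): 3−14=-11≡15 → P
G(6): 6−14=-8≡18 → S
M(12): 12−14=-2≡24 → Y
X(23): 23−14=9 → J
J(9): 9−14=-5≡21 → V
S(18): 18−14=4 → E
N(13): 13−14=-1≡25 → Z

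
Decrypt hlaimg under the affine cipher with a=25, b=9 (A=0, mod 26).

The inverse of 25 mod 26 is 25, since 25·25=625≡1. Apply D(y)=25·(y−9) mod 26:
h(7): 25·(7−9)=-50≡2 → c
l(11): 25·(11−9)=50≡24 → y
a(0): 25·(0−9)=-225≡9 → j
i(8): 25·(8−9)=-25≡1 → b
m(12): 25·(12−9)=75≡23 → x
g(6): 25·(6−9)=-75≡3 → d

cyjbxd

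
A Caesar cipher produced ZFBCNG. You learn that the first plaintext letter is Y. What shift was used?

1

From the crib: Z(25)−Y(24)=1, so the shift is 1.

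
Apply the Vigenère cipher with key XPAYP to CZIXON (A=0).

ZOIVDK

Repeat the key across the message: XPAYPX
C(2)+X(23): 25 → Z
Z(25)+P(15): 40≡14 → O
I(8)+A(0): 8 → I
X(23)+Y(24): 47≡21 → V
O(14)+P(15): 29≡3 → D
N(13)+X(23): 36≡10 → K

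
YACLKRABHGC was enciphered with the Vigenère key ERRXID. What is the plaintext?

UJLOCOWKQJU

Repeat the key across the ciphertext: ERRXIDERRXI
Y(24)−E(4): 20 → U
A(0)−R(17): -17≡9 → J
C(2)−R(17): -15≡11 → L
L(11)−X(23): -12≡14 → O
K(10)−I(8): 2 → C
R(17)−D(3): 14 → O
A(0)−E(4): -4≡22 → W
B(1)−R(17): -16≡10 → K
H(7)−R(17): -10≡16 → Q
G(6)−X(23): -17≡9 → J
C(2)−I(8): -6≡20 → U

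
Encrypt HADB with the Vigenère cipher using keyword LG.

Repeat the key across the message: LGLG
H(7)+L(11): 18 → S
A(0)+G(6): 6 → G
D(3)+L(11): 14 → O
B(1)+G(6): 7 → H

SGOH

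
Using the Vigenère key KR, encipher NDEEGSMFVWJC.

Repeat the key across the message: KRKRKRKRKRKR
N(13)+K(10): 23 → X
D(3)+R(17): 20 → U
E(4)+K(10): 14 → O
E(4)+R(17): 21 → V
G(6)+K(10): 16 → Q
S(18)+R(17): 35≡9 → J
M(12)+K(10): 22 → W
F(5)+R(17): 22 → W
V(21)+K(10): 31≡5 → F
W(22)+R(17): 39≡13 → N
J(9)+K(10): 19 → T
C(2)+R(17): 19 → T

XUOVQJWWFNTT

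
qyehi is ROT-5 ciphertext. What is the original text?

ltzcd

q(16): 16−5=11 → l
y(24): 24−5=19 → t
e(4): 4−5=-1≡25 → z
h(7): 7−5=2 → c
i(8): 8−5=3 → d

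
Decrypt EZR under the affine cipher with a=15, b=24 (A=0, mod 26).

The inverse of 15 mod 26 is 7, since 15·7=105≡1. Apply D(y)=7·(y−24) mod 26:
E(4): 7·(4−24)=-140≡16 → Q
Z(25): 7·(25−24)=7 → H
R(17): 7·(17−24)=-49≡3 → D

QHD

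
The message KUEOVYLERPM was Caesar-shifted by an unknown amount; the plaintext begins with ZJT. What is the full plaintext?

From the crib: K(10)−Z(25)=-15≡11, so the shift is 11.
Subtract 11 from each ciphertext letter:
K(10): 10−11=-1≡25 → Z
U(20): 20−11=9 → J
E(4): 4−11=-7≡19 → T
O(14): 14−11=3 → D
V(21): 21−11=10 → K
Y(24): 24−11=13 → N
L(11): 11−11=0 → A
E(4): 4−11=-7≡19 → T
R(17): 17−11=6 → G
P(15): 15−11=4 → E
M(12): 12−11=1 → B

ZJTDKNATGEB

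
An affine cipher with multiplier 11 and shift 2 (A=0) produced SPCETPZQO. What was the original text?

The inverse of 11 mod 26 is 19, since 11·19=209≡1. Apply D(y)=19·(y−2) mod 26:
S(18): 19·(18−2)=304≡18 → S
P(15): 19·(15−2)=247≡13 → N
C(2): 19·(2−2)=0 → A
E(4): 19·(4−2)=38≡12 → M
T(19): 19·(19−2)=323≡11 → L
P(15): 19·(15−2)=247≡13 → N
Z(25): 19·(25−2)=437≡21 → V
Q(16): 19·(16−2)=266≡6 → G
O(14): 19·(14−2)=228≡20 → U

SNAMLNVGU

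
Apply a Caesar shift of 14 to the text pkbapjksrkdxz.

p(15): 15+14=29≡3 → d
k(10): 10+14=24 → y
b(1): 1+14=15 → p
a(0): 0+14=14 → o
p(15): 15+14=29≡3 → d
j(9): 9+14=23 → x
k(10): 10+14=24 → y
s(18): 18+14=32≡6 → g
r(17): 17+14=31≡5 → f
k(10): 10+14=24 → y
d(3): 3+14=17 → r
x(23): 23+14=37≡11 → l
z(25): 25+14=39≡13 → n

dypodxygfyrln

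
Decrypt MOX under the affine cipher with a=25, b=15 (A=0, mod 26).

DBS

The inverse of 25 mod 26 is 25, since 25·25=625≡1. Apply D(y)=25·(y−15) mod 26:
M(12): 25·(12−15)=-75≡3 → D
O(14): 25·(14−15)=-25≡1 → B
X(23): 25·(23−15)=200≡18 → S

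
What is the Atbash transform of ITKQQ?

RGPJJ

I(8) → R(17)
T(19) → G(6)
K(10) → P(15)
Q(16) → J(9)
Q(16) → J(9)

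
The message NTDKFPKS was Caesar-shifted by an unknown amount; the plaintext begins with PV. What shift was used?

From the crib: N(13)−P(15)=-2≡24, so the shift is 24.

24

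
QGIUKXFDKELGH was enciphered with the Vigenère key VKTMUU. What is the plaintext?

Repeat the key across the ciphertext: VKTMUUVKTMUUV
Q(16)−V(21): -5≡21 → V
G(6)−K(10): -4≡22 → W
I(8)−T(19): -11≡15 → P
U(20)−M(12): 8 → I
K(10)−U(20): -10≡16 → Q
X(23)−U(20): 3 → D
F(5)−V(21): -16≡10 → K
D(3)−K(10): -7≡19 → T
K(10)−T(19): -9≡17 → R
E(4)−M(12): -8≡18 → S
L(11)−U(20): -9≡17 → R
G(6)−U(20): -14≡12 → M
H(7)−V(21): -14≡12 → M

VWPIQDKTRSRMM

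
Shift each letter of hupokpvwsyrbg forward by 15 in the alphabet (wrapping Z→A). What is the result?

h(7): 7+15=22 → w
u(20): 20+15=35≡9 → j
p(15): 15+15=30≡4 → e
o(14): 14+15=29≡3 → d
k(10): 10+15=25 → z
p(15): 15+15=30≡4 → e
v(21): 21+15=36≡10 → k
w(22): 22+15=37≡11 → l
s(18): 18+15=33≡7 → h
y(24): 24+15=39≡13 → n
r(17): 17+15=32≡6 → g
b(1): 1+15=16 → q
g(6): 6+15=21 → v

wjedzeklhngqv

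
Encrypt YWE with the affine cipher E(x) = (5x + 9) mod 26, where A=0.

Y(24): 5·24+9=129≡25 → Z
W(22): 5·22+9=119≡15 → P
E(4): 5·4+9=29≡3 → D

ZPD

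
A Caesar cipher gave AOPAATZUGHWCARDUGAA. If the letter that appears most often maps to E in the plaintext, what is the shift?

22

The most frequent ciphertext letter is A (appears 6 times).
A is position 0; E is position 4.
Shift = -4≡22.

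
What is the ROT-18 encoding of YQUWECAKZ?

Y(24): 24+18=42≡16 → Q
Q(16): 16+18=34≡8 → I
U(20): 20+18=38≡12 → M
W(22): 22+18=40≡14 → O
E(4): 4+18=22 → W
C(2): 2+18=20 → U
A(0): 0+18=18 → S
K(10): 10+18=28≡2 → C
Z(25): 25+18=43≡17 → R

QIMOWUSCR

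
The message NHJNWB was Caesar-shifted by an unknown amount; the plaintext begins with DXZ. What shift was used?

From the crib: N(13)−D(3)=10, so the shift is 10.

10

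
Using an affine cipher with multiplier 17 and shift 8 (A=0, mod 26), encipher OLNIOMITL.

MNVOMEOTN

O(14): 17·14+8=246≡12 → M
L(11): 17·11+8=195≡13 → N
N(13): 17·13+8=229≡21 → V
I(8): 17·8+8=144≡14 → O
O(14): 17·14+8=246≡12 → M
M(12): 17·12+8=212≡4 → E
I(8): 17·8+8=144≡14 → O
T(19): 17·19+8=331≡19 → T
L(11): 17·11+8=195≡13 → N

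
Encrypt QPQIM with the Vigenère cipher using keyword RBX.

Repeat the key across the message: RBXRB
Q(16)+R(17): 33≡7 → H
P(15)+B(1): 16 → Q
Q(16)+X(23): 39≡13 → N
I(8)+R(17): 25 → Z
M(12)+B(1): 13 → N

HQNZN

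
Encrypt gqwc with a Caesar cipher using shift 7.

nxdj

g(6): 6+7=13 → n
q(16): 16+7=23 → x
w(22): 22+7=29≡3 → d
c(2): 2+7=9 → j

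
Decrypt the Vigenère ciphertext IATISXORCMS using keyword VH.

NTYBXQTKHFX

Repeat the key across the ciphertext: VHVHVHVHVHV
I(8)−V(21): -13≡13 → N
A(0)−H(7): -7≡19 → T
T(19)−V(21): -2≡24 → Y
I(8)−H(7): 1 → B
S(18)−V(21): -3≡23 → X
X(23)−H(7): 16 → Q
O(14)−V(21): -7≡19 → T
R(17)−H(7): 10 → K
C(2)−V(21): -19≡7 → H
M(12)−H(7): 5 → F
S(18)−V(21): -3≡23 → X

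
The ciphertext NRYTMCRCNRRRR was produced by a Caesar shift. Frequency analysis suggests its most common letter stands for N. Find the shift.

4

The most frequent ciphertext letter is R (appears 6 times).
R is position 17; N is position 13.
Shift = 4.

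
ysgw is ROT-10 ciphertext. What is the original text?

y(24): 24−10=14 → o
s(18): 18−10=8 → i
g(6): 6−10=-4≡22 → w
w(22): 22−10=12 → m

oiwm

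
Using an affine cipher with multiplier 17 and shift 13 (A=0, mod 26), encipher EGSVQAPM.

E(4): 17·4+13=81≡3 → D
G(6): 17·6+13=115≡11 → L
S(18): 17·18+13=319≡7 → H
V(21): 17·21+13=370≡6 → G
Q(16): 17·16+13=285≡25 → Z
A(0): 17·0+13=13 → N
P(15): 17·15+13=268≡8 → I
M(12): 17·12+13=217≡9 → J

DLHGZNIJ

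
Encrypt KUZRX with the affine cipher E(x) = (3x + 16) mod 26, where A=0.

UYNPH

K(10): 3·10+16=46≡20 → U
U(20): 3·20+16=76≡24 → Y
Z(25): 3·25+16=91≡13 → N
R(17): 3·17+16=67≡15 → P
X(23): 3·23+16=85≡7 → H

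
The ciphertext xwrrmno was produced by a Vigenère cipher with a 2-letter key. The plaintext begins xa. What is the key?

Subtract each crib letter from the matching ciphertext letter (mod 26):
x(23)−x(23)=0 → a
w(22)−a(0)=22 → w

aw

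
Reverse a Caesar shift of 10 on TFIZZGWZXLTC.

JVYPPWMPNBJS

T(19): 19−10=9 → J
F(5): 5−10=-5≡21 → V
I(8): 8−10=-2≡24 → Y
Z(25): 25−10=15 → P
Z(25): 25−10=15 → P
G(6): 6−10=-4≡22 → W
W(22): 22−10=12 → M
Z(25): 25−10=15 → P
X(23): 23−10=13 → N
L(11): 11−10=1 → B
T(19): 19−10=9 → J
C(2): 2−10=-8≡18 → S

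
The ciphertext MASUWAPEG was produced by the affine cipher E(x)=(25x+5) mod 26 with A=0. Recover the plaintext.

The inverse of 25 mod 26 is 25, since 25·25=625≡1. Apply D(y)=25·(y−5) mod 26:
M(12): 25·(12−5)=175≡19 → T
A(0): 25·(0−5)=-125≡5 → F
S(18): 25·(18−5)=325≡13 → N
U(20): 25·(20−5)=375≡11 → L
W(22): 25·(22−5)=425≡9 → J
A(0): 25·(0−5)=-125≡5 → F
P(15): 25·(15−5)=250≡16 → Q
E(4): 25·(4−5)=-25≡1 → B
G(6): 25·(6−5)=25 → Z

TFNLJFQBZ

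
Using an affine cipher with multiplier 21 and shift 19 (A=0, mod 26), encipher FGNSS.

F(5): 21·5+19=124≡20 → U
G(6): 21·6+19=145≡15 → P
N(13): 21·13+19=292≡6 → G
S(18): 21·18+19=397≡7 → H
S(18): 21·18+19=397≡7 → H

UPGHH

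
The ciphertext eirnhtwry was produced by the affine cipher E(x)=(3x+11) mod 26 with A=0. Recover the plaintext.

pzcsquvcn

The inverse of 3 mod 26 is 9, since 3·9=27≡1. Apply D(y)=9·(y−11) mod 26:
e(4): 9·(4−11)=-63≡15 → p
i(8): 9·(8−11)=-27≡25 → z
r(17): 9·(17−11)=54≡2 → c
n(13): 9·(13−11)=18 → s
h(7): 9·(7−11)=-36≡16 → q
t(19): 9·(19−11)=72≡20 → u
w(22): 9·(22−11)=99≡21 → v
r(17): 9·(17−11)=54≡2 → c
y(24): 9·(24−11)=117≡13 → n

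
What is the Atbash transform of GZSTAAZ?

TAHGZZA

G(6) → T(19)
Z(25) → A(0)
S(18) → H(7)
T(19) → G(6)
A(0) → Z(25)
A(0) → Z(25)
Z(25) → A(0)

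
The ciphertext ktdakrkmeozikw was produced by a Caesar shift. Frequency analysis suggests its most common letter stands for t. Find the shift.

17

The most frequent ciphertext letter is k (appears 4 times).
k is position 10; t is position 19.
Shift = -9≡17.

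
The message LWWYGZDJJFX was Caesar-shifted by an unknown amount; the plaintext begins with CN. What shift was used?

From the crib: L(11)−C(2)=9, so the shift is 9.

9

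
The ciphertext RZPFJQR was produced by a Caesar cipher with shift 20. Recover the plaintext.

R(17): 17−20=-3≡23 → X
Z(25): 25−20=5 → F
P(15): 15−20=-5≡21 → V
F(5): 5−20=-15≡11 → L
J(9): 9−20=-11≡15 → P
Q(16): 16−20=-4≡22 → W
R(17): 17−20=-3≡23 → X

XFVLPWX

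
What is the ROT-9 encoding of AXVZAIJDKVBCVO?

A(0): 0+9=9 → J
X(23): 23+9=32≡6 → G
V(21): 21+9=30≡4 → E
Z(25): 25+9=34≡8 → I
A(0): 0+9=9 → J
I(8): 8+9=17 → R
J(9): 9+9=18 → S
D(3): 3+9=12 → M
K(10): 10+9=19 → T
V(21): 21+9=30≡4 → E
B(1): 1+9=10 → K
C(2): 2+9=11 → L
V(21): 21+9=30≡4 → E
O(14): 14+9=23 → X

JGEIJRSMTEKLEX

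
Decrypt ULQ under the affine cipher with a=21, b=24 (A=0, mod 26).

The inverse of 21 mod 26 is 5, since 21·5=105≡1. Apply D(y)=5·(y−24) mod 26:
U(20): 5·(20−24)=-20≡6 → G
L(11): 5·(11−24)=-65≡13 → N
Q(16): 5·(16−24)=-40≡12 → M

GNM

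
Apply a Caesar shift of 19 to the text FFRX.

F(5): 5+19=24 → Y
F(5): 5+19=24 → Y
R(17): 17+19=36≡10 → K
X(23): 23+19=42≡16 → Q

YYKQ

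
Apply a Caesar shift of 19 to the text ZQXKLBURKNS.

Z(25): 25+19=44≡18 → S
Q(16): 16+19=35≡9 → J
X(23): 23+19=42≡16 → Q
K(10): 10+19=29≡3 → D
L(11): 11+19=30≡4 → E
B(1): 1+19=20 → U
U(20): 20+19=39≡13 → N
R(17): 17+19=36≡10 → K
K(10): 10+19=29≡3 → D
N(13): 13+19=32≡6 → G
S(18): 18+19=37≡11 → L

SJQDEUNKDGL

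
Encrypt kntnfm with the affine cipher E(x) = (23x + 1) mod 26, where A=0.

k(10): 23·10+1=231≡23 → x
n(13): 23·13+1=300≡14 → o
t(19): 23·19+1=438≡22 → w
n(13): 23·13+1=300≡14 → o
f(5): 23·5+1=116≡12 → m
m(12): 23·12+1=277≡17 → r

xowomr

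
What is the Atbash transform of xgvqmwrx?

ctejndic

x(23) → c(2)
g(6) → t(19)
v(21) → e(4)
q(16) → j(9)
m(12) → n(13)
w(22) → d(3)
r(17) → i(8)
x(23) → c(2)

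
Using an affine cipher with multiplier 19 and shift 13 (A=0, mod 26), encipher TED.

KLS

T(19): 19·19+13=374≡10 → K
E(4): 19·4+13=89≡11 → L
D(3): 19·3+13=70≡18 → S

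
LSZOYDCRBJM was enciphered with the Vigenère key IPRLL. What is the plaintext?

Repeat the key across the ciphertext: IPRLLIPRLLI
L(11)−I(8): 3 → D
S(18)−P(15): 3 → D
Z(25)−R(17): 8 → I
O(14)−L(11): 3 → D
Y(24)−L(11): 13 → N
D(3)−I(8): -5≡21 → V
C(2)−P(15): -13≡13 → N
R(17)−R(17): 0 → A
B(1)−L(11): -10≡16 → Q
J(9)−L(11): -2≡24 → Y
M(12)−I(8): 4 → E

DDIDNVNAQYE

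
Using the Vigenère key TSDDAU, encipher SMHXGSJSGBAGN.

LEKAGMCKJEAAG

Repeat the key across the message: TSDDAUTSDDAUT
S(18)+T(19): 37≡11 → L
M(12)+S(18): 30≡4 → E
H(7)+D(3): 10 → K
X(23)+D(3): 26≡0 → A
G(6)+A(0): 6 → G
S(18)+U(20): 38≡12 → M
J(9)+T(19): 28≡2 → C
S(18)+S(18): 36≡10 → K
G(6)+D(3): 9 → J
B(1)+D(3): 4 → E
A(0)+A(0): 0 → A
G(6)+U(20): 26≡0 → A
N(13)+T(19): 32≡6 → G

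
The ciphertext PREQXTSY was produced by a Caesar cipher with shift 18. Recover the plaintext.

XZMYFBAG

P(15): 15−18=-3≡23 → X
R(17): 17−18=-1≡25 → Z
E(4): 4−18=-14≡12 → M
Q(16): 16−18=-2≡24 → Y
X(23): 23−18=5 → F
T(19): 19−18=1 → B
S(18): 18−18=0 → A
Y(24): 24−18=6 → G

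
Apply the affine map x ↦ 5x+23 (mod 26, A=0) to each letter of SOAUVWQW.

S(18): 5·18+23=113≡9 → J
O(14): 5·14+23=93≡15 → P
A(0): 5·0+23=23 → X
U(20): 5·20+23=123≡19 → T
V(21): 5·21+23=128≡24 → Y
W(22): 5·22+23=133≡3 → D
Q(16): 5·16+23=103≡25 → Z
W(22): 5·22+23=133≡3 → D

JPXTYDZD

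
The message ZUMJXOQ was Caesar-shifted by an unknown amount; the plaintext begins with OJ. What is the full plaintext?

OJBYMDF

From the crib: Z(25)−O(14)=11, so the shift is 11.
Subtract 11 from each ciphertext letter:
Z(25): 25−11=14 → O
U(20): 20−11=9 → J
M(12): 12−11=1 → B
J(9): 9−11=-2≡24 → Y
X(23): 23−11=12 → M
O(14): 14−11=3 → D
Q(16): 16−11=5 → F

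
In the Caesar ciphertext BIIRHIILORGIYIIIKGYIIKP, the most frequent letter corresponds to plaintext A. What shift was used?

The most frequent ciphertext letter is I (appears 10 times).
I is position 8; A is position 0.
Shift = 8.

8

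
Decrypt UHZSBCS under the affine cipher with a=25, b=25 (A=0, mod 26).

FSAHYXH

The inverse of 25 mod 26 is 25, since 25·25=625≡1. Apply D(y)=25·(y−25) mod 26:
U(20): 25·(20−25)=-125≡5 → F
H(7): 25·(7−25)=-450≡18 → S
Z(25): 25·(25−25)=0 → A
S(18): 25·(18−25)=-175≡7 → H
B(1): 25·(1−25)=-600≡24 → Y
C(2): 25·(2−25)=-575≡23 → X
S(18): 25·(18−25)=-175≡7 → H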